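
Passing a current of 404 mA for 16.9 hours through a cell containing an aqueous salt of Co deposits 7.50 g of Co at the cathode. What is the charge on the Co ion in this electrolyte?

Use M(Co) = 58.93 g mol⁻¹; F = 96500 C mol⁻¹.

+2

Q = I·t = 0.4040 A × 60840 s = 24580 C, so n(e⁻) = 24580/96500 = 0.2547 mol.
n(Co) deposited = 7.50 / 58.93 = 0.1273 mol.
Electrons per atom = n(e⁻)/n(Co) = 0.2547 / 0.1273 = 2.00 ≈ 2, so the ion is Co²⁺.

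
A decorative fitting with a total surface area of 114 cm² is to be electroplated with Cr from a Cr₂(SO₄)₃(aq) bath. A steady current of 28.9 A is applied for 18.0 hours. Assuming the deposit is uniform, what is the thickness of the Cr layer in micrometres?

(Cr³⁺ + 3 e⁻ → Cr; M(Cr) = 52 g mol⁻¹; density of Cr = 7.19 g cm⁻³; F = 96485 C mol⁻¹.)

Q = I·t = 28.90 × 64800 = 1873000 C; n(e⁻) = 19.41 mol.
n(Cr) = n(e⁻)/3 = 6.470 mol, so m = 6.470 × 52 = 336.4 g.
Volume = m/ρ = 336.4 / 7.19 = 46.79 cm³.
Thickness = V/A = 46.79 / 114 = 0.410 cm = 4100 μm.

4100 μm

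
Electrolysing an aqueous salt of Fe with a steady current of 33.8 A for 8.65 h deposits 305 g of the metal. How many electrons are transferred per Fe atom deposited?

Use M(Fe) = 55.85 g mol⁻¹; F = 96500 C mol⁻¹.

2

Q = I·t = 33.80 A × 31140 s = 1053000 C, so n(e⁻) = 1053000/96500 = 10.91 mol.
n(Fe) deposited = 305 / 55.85 = 5.461 mol.
Electrons per atom = n(e⁻)/n(Fe) = 10.91 / 5.461 = 2.00 ≈ 2, so the ion is Fe²⁺.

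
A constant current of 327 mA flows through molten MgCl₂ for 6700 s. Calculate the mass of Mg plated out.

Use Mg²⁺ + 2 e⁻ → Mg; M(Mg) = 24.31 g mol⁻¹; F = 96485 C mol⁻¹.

0.276 g

Q = I·t = 0.3270 A × 6700.0 s = 2191 C.
n(e⁻) = Q/F = 2191 / 96485 = 0.02271 mol.
Mg²⁺ + 2 e⁻ → Mg, so n(Mg) = n(e⁻)/2 = 0.01135 mol.
m = n·M = 0.01135 × 24.31 = 0.276 g.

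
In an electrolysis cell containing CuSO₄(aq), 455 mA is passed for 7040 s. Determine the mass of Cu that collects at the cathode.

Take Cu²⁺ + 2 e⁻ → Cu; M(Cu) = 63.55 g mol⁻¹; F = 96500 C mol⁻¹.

Q = I·t = 0.4550 A × 7040.0 s = 3203 C.
n(e⁻) = Q/F = 3203 / 96500 = 0.03319 mol.
Cu²⁺ + 2 e⁻ → Cu, so n(Cu) = n(e⁻)/2 = 0.01660 mol.
m = n·M = 0.01660 × 63.55 = 1.05 g.

1.05 g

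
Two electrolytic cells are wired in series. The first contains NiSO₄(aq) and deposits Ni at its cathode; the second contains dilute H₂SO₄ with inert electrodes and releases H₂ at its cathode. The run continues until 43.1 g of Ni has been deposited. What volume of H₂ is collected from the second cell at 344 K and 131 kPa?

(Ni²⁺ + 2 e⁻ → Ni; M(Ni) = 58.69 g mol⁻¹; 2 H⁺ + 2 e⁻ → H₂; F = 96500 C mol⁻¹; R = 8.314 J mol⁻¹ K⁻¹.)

n(Ni) = 43.1 / 58.69 = 0.7344 mol, so n(e⁻) = 2 × 0.7344 = 1.469 mol.
The cells are in series, so the same 1.469 mol of electrons passes through the second cell.
2 H⁺ + 2 e⁻ → H₂ — 2 mol e⁻ per mol H₂, so n(H₂) = 1.469/2 = 0.7344 mol.
V = nRT/P = (0.7344 × 8.314 × 344) / (131 × 10³) = 0.0160 m³ = 16.0 L.

16.0 L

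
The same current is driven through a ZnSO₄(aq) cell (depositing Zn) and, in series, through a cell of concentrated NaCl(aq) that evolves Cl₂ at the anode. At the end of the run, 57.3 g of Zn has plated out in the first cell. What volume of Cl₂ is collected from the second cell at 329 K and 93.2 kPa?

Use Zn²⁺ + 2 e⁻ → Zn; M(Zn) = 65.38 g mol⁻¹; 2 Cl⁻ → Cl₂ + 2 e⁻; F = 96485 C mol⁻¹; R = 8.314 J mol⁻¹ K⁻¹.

n(Zn) = 57.3 / 65.38 = 0.8764 mol, so n(e⁻) = 2 × 0.8764 = 1.753 mol.
The cells are in series, so the same 1.753 mol of electrons passes through the second cell.
2 Cl⁻ → Cl₂ + 2 e⁻ — 2 mol e⁻ per mol Cl₂, so n(Cl₂) = 1.753/2 = 0.8764 mol.
V = nRT/P = (0.8764 × 8.314 × 329) / (93.2 × 10³) = 0.0257 m³ = 25.7 L.

25.7 L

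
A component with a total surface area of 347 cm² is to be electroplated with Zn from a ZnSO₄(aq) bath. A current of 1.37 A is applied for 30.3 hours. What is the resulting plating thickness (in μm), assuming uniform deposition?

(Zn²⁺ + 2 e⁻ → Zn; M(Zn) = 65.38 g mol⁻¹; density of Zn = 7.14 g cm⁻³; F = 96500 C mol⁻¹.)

Q = I·t = 1.370 × 109080 = 149400 C; n(e⁻) = 1.549 mol.
n(Zn) = n(e⁻)/2 = 0.7743 mol, so m = 0.7743 × 65.38 = 50.62 g.
Volume = m/ρ = 50.62 / 7.14 = 7.090 cm³.
Thickness = V/A = 7.090 / 347 = 0.0204 cm = 204 μm.

204 μm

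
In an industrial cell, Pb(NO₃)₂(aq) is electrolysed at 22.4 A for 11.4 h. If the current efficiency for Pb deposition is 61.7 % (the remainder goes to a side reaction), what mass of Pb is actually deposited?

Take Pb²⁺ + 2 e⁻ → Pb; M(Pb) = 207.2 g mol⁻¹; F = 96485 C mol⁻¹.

609 g

Q = I·t = 22.40 × 41040 = 919300 C.
n(e⁻) = 919300/96485 = 9.528 mol; theoretically n(Pb) = 9.528/2 = 4.764 mol, m_theo = 987.1 g.
At 61.7 % efficiency, m_actual = 0.617 × 987.1 = 609 g.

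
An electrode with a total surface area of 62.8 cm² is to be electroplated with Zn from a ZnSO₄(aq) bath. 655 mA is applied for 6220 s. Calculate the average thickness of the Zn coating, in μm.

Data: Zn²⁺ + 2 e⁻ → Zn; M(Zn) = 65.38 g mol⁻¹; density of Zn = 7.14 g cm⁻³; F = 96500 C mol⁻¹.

Q = I·t = 0.6550 × 6220.0 = 4074 C; n(e⁻) = 0.04222 mol.
n(Zn) = n(e⁻)/2 = 0.02111 mol, so m = 0.02111 × 65.38 = 1.380 g.
Volume = m/ρ = 1.380 / 7.14 = 0.1933 cm³.
Thickness = V/A = 0.1933 / 62.8 = 0.00308 cm = 30.8 μm.

30.8 μm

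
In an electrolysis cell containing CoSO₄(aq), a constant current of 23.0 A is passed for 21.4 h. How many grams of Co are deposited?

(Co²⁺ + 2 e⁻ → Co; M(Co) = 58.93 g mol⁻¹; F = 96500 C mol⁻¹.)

Q = I·t = 23.00 A × 77040 s = 1772000 C.
n(e⁻) = Q/F = 1772000 / 96500 = 18.36 mol.
Co²⁺ + 2 e⁻ → Co, so n(Co) = n(e⁻)/2 = 9.181 mol.
m = n·M = 9.181 × 58.93 = 541 g.

541 g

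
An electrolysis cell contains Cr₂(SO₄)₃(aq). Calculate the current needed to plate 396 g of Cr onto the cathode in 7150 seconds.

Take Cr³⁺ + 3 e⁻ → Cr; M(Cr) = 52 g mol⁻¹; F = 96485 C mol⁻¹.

308 A

n(Cr) = 396 / 52 = 7.615 mol.
n(e⁻) = 3 × 7.615 = 22.85 mol.
Q = n(e⁻)·F = 22.85 × 96485 = 2204000 C.
I = Q/t = 2204000 / 7150.0 s = 308 A.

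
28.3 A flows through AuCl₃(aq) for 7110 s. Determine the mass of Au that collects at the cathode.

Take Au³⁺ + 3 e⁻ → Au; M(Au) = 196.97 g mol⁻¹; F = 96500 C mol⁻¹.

Q = I·t = 28.30 A × 7110.0 s = 201200 C.
n(e⁻) = Q/F = 201200 / 96500 = 2.085 mol.
Au³⁺ + 3 e⁻ → Au, so n(Au) = n(e⁻)/3 = 0.6950 mol.
m = n·M = 0.6950 × 196.97 = 137 g.

137 g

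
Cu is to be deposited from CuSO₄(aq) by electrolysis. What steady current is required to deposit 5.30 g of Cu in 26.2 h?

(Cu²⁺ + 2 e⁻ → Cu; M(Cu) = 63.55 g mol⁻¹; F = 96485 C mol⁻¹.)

n(Cu) = 5.30 / 63.55 = 0.08340 mol.
n(e⁻) = 2 × 0.08340 = 0.1668 mol.
Q = n(e⁻)·F = 0.1668 × 96485 = 16090 C.
I = Q/t = 16090 / 94320 s = 0.171 A.

0.171 A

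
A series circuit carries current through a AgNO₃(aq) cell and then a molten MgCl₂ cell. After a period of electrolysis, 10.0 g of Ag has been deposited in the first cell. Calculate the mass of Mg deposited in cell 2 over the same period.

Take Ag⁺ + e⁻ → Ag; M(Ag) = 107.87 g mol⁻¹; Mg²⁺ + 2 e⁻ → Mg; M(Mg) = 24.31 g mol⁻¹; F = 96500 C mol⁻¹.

n(Ag) = 10.0 / 107.87 = 0.09270 mol.
Since Ag⁺ + e⁻ → Ag, n(e⁻) passed = 1 × 0.09270 = 0.09270 mol.
Cells in series carry the same charge, so the same 0.09270 mol of electrons passes through cell 2.
Mg²⁺ + 2 e⁻ → Mg, so n(Mg) = 0.09270 / 2 = 0.04635 mol.
m(Mg) = 0.04635 × 24.31 = 1.13 g.

1.13 g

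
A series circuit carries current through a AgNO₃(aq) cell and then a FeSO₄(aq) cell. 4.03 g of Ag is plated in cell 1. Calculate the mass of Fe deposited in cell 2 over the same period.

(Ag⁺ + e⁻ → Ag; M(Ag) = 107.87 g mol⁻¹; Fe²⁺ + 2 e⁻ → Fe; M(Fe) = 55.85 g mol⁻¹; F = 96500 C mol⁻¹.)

n(Ag) = 4.03 / 107.87 = 0.03736 mol.
Since Ag⁺ + e⁻ → Ag, n(e⁻) passed = 1 × 0.03736 = 0.03736 mol.
Cells in series carry the same charge, so the same 0.03736 mol of electrons passes through cell 2.
Fe²⁺ + 2 e⁻ → Fe, so n(Fe) = 0.03736 / 2 = 0.01868 mol.
m(Fe) = 0.01868 × 55.85 = 1.04 g.

1.04 g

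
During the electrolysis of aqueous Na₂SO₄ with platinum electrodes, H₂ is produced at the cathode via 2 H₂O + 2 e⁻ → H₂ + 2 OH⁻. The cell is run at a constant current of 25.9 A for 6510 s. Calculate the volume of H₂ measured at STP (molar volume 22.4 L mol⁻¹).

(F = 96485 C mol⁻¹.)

19.6 L

Q = I·t = 25.90 A × 6510.0 s = 168600 C.
n(e⁻) = Q/F = 168600 / 96485 = 1.748 mol.
2 electrons are transferred per H₂ molecule, so n(H₂) = 1.748 / 2 = 0.8738 mol.
V = n × V_m = 0.8738 × 22.4 = 19.6 L.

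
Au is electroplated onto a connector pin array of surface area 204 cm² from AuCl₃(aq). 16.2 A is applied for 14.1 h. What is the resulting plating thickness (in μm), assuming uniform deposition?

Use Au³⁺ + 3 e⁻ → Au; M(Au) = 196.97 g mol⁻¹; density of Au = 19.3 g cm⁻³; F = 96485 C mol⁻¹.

Q = I·t = 16.20 × 50760 = 822300 C; n(e⁻) = 8.523 mol.
n(Au) = n(e⁻)/3 = 2.841 mol, so m = 2.841 × 196.97 = 559.6 g.
Volume = m/ρ = 559.6 / 19.3 = 28.99 cm³.
Thickness = V/A = 28.99 / 204 = 0.142 cm = 1420 μm.

1420 μm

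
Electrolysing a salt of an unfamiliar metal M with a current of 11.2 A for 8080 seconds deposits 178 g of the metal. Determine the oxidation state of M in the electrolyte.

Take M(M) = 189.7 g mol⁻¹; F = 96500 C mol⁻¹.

Q = I·t = 11.20 A × 8080.0 s = 90500 C, so n(e⁻) = 90500/96500 = 0.9378 mol.
n(M) deposited = 178 / 189.7 = 0.9383 mol.
Electrons per atom = n(e⁻)/n(M) = 0.9378 / 0.9383 = 0.999 ≈ 1, so the ion is M⁺.

+1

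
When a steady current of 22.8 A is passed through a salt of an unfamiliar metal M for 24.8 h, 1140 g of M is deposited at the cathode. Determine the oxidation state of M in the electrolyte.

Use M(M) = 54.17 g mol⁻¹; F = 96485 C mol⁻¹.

+1

Q = I·t = 22.80 A × 89280 s = 2036000 C, so n(e⁻) = 2036000/96485 = 21.10 mol.
n(M) deposited = 1140 / 54.17 = 21.04 mol.
Electrons per atom = n(e⁻)/n(M) = 21.10 / 21.04 = 1.00 ≈ 1, so the ion is M⁺.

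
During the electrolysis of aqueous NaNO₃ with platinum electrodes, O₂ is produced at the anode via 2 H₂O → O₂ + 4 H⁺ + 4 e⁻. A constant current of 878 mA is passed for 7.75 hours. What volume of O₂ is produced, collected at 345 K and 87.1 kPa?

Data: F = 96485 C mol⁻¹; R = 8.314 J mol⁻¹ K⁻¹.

Q = I·t = 0.8780 A × 27900 s = 24500 C.
n(e⁻) = Q/F = 24500 / 96485 = 0.2539 mol.
4 electrons are transferred per O₂ molecule, so n(O₂) = 0.2539 / 4 = 0.06347 mol.
V = nRT/P = (0.06347 × 8.314 × 345) / (87.1 × 10³ Pa) = 0.00209 m³ = 2.09 L.

2.09 L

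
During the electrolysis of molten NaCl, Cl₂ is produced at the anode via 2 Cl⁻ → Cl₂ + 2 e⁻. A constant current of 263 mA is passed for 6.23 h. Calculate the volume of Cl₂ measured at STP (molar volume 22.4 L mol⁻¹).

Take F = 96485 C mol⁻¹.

Q = I·t = 0.2630 A × 22428 s = 5899 C.
n(e⁻) = Q/F = 5899 / 96485 = 0.06113 mol.
2 electrons are transferred per Cl₂ molecule, so n(Cl₂) = 0.06113 / 2 = 0.03057 mol.
V = n × V_m = 0.03057 × 22.4 = 0.685 L.

0.685 L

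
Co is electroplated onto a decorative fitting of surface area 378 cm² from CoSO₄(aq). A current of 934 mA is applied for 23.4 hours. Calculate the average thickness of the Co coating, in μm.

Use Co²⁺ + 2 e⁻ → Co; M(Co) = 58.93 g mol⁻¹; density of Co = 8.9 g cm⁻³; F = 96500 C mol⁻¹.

71.4 μm

Q = I·t = 0.9340 × 84240 = 78680 C; n(e⁻) = 0.8153 mol.
n(Co) = n(e⁻)/2 = 0.4077 mol, so m = 0.4077 × 58.93 = 24.02 g.
Volume = m/ρ = 24.02 / 8.9 = 2.699 cm³.
Thickness = V/A = 2.699 / 378 = 0.00714 cm = 71.4 μm.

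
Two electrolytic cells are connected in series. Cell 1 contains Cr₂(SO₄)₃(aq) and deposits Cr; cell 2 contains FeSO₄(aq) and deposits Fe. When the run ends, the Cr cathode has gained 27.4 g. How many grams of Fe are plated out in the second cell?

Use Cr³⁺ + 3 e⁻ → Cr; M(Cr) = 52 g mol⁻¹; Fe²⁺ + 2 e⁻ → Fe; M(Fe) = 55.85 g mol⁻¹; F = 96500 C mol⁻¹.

44.1 g

n(Cr) = 27.4 / 52 = 0.5269 mol.
Since Cr³⁺ + 3 e⁻ → Cr, n(e⁻) passed = 3 × 0.5269 = 1.581 mol.
Cells in series carry the same charge, so the same 1.581 mol of electrons passes through cell 2.
Fe²⁺ + 2 e⁻ → Fe, so n(Fe) = 1.581 / 2 = 0.7904 mol.
m(Fe) = 0.7904 × 55.85 = 44.1 g.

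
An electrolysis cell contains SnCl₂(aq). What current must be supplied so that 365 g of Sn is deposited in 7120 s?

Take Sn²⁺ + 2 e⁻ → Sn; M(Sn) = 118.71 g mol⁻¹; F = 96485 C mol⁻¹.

83.3 A

n(Sn) = 365 / 118.71 = 3.075 mol.
n(e⁻) = 2 × 3.075 = 6.149 mol.
Q = n(e⁻)·F = 6.149 × 96485 = 593300 C.
I = Q/t = 593300 / 7120.0 s = 83.3 A.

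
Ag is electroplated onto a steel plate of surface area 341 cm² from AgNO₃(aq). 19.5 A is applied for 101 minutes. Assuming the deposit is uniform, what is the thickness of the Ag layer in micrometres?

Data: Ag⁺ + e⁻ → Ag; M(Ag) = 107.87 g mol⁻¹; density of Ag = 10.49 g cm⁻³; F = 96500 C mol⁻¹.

Q = I·t = 19.50 × 6060.0 = 118200 C; n(e⁻) = 1.225 mol.
n(Ag) = n(e⁻)/1 = 1.225 mol, so m = 1.225 × 107.87 = 132.1 g.
Volume = m/ρ = 132.1 / 10.49 = 12.59 cm³.
Thickness = V/A = 12.59 / 341 = 0.0369 cm = 369 μm.

369 μm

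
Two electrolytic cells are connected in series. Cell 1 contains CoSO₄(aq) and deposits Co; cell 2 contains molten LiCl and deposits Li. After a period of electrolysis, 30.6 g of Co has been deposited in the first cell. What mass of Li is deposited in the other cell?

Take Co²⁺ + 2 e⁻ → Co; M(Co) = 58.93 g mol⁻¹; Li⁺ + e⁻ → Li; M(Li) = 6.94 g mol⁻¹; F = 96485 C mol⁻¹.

n(Co) = 30.6 / 58.93 = 0.5193 mol.
Since Co²⁺ + 2 e⁻ → Co, n(e⁻) passed = 2 × 0.5193 = 1.039 mol.
Cells in series carry the same charge, so the same 1.039 mol of electrons passes through cell 2.
Li⁺ + e⁻ → Li, so n(Li) = 1.039 / 1 = 1.039 mol.
m(Li) = 1.039 × 6.94 = 7.21 g.

7.21 g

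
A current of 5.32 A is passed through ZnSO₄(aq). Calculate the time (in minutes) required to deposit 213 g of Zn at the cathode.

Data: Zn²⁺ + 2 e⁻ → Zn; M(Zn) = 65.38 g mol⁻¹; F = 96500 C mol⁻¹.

1970 min

n(Zn) = m/M = 213 / 65.38 = 3.258 mol.
Each Zn atom requires 2 electrons, so n(e⁻) = 2 × 3.258 = 6.516 mol.
Q = n(e⁻)·F = 6.516 × 96500 = 628800 C.
t = Q/I = 628800 / 5.320 A = 118200 s = 1970 min.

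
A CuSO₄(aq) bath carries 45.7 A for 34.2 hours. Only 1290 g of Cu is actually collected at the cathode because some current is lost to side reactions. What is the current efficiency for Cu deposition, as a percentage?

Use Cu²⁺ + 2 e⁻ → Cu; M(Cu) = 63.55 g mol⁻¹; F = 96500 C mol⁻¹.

69.6 %

Q = I·t = 45.70 × 123120 = 5627000 C; n(e⁻) = 5627000/96500 = 58.31 mol.
Theoretical n(Cu) = n(e⁻)/2 = 29.15 mol, i.e. m_theo = 29.15 × 63.55 = 1853 g.
Efficiency = m_actual / m_theo = 1290 / 1853 = 69.6 %.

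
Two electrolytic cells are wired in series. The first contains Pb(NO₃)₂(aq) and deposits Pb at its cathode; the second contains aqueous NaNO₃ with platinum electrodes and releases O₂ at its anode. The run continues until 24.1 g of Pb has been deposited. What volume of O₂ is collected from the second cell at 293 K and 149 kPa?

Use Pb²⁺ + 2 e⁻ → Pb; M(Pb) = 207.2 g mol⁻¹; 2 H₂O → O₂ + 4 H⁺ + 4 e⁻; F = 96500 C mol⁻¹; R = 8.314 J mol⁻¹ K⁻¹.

0.951 L

n(Pb) = 24.1 / 207.2 = 0.1163 mol, so n(e⁻) = 2 × 0.1163 = 0.2326 mol.
The cells are in series, so the same 0.2326 mol of electrons passes through the second cell.
2 H₂O → O₂ + 4 H⁺ + 4 e⁻ — 4 mol e⁻ per mol O₂, so n(O₂) = 0.2326/4 = 0.05816 mol.
V = nRT/P = (0.05816 × 8.314 × 293) / (149 × 10³) = 9.51 × 10⁻⁴ m³ = 0.951 L.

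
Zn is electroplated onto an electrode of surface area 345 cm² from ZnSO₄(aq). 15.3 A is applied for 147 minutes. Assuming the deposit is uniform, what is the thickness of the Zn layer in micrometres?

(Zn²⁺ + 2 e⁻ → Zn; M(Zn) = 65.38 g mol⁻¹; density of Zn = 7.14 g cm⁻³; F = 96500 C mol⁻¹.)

Q = I·t = 15.30 × 8820.0 = 134900 C; n(e⁻) = 1.398 mol.
n(Zn) = n(e⁻)/2 = 0.6992 mol, so m = 0.6992 × 65.38 = 45.71 g.
Volume = m/ρ = 45.71 / 7.14 = 6.402 cm³.
Thickness = V/A = 6.402 / 345 = 0.0186 cm = 186 μm.

186 μm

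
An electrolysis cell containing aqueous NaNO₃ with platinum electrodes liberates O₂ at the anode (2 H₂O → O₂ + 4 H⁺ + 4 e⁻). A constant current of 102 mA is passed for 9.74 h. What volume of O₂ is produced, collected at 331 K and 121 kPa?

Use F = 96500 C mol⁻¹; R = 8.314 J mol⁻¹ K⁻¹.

0.211 L

Q = I·t = 0.1020 A × 35064 s = 3577 C.
n(e⁻) = Q/F = 3577 / 96500 = 0.03706 mol.
4 electrons are transferred per O₂ molecule, so n(O₂) = 0.03706 / 4 = 0.009266 mol.
V = nRT/P = (0.009266 × 8.314 × 331) / (121 × 10³ Pa) = 2.11 × 10⁻⁴ m³ = 0.211 L.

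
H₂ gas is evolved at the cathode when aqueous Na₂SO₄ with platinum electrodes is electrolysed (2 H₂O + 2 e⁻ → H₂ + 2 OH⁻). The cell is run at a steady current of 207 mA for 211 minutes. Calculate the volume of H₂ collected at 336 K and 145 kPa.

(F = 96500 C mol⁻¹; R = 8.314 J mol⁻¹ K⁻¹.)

Q = I·t = 0.2070 A × 12660 s = 2621 C.
n(e⁻) = Q/F = 2621 / 96500 = 0.02716 mol.
2 electrons are transferred per H₂ molecule, so n(H₂) = 0.02716 / 2 = 0.01358 mol.
V = nRT/P = (0.01358 × 8.314 × 336) / (145 × 10³ Pa) = 2.62 × 10⁻⁴ m³ = 0.262 L.

0.262 L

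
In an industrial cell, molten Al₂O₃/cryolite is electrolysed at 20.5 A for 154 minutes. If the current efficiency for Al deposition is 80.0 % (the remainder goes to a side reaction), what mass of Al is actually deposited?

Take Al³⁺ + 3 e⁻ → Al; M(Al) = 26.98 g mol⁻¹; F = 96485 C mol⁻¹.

Q = I·t = 20.50 × 9240.0 = 189400 C.
n(e⁻) = 189400/96485 = 1.963 mol; theoretically n(Al) = 1.963/3 = 0.6544 mol, m_theo = 17.66 g.
At 80.0 % efficiency, m_actual = 0.800 × 17.66 = 14.1 g.

14.1 g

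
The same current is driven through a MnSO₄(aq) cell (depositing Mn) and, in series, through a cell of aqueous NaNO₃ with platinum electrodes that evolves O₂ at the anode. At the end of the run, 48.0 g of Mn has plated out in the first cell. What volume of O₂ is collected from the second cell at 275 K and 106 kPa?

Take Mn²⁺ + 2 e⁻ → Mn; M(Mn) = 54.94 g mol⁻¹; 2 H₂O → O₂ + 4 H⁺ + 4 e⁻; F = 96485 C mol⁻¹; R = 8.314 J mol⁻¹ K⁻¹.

n(Mn) = 48.0 / 54.94 = 0.8737 mol, so n(e⁻) = 2 × 0.8737 = 1.747 mol.
The cells are in series, so the same 1.747 mol of electrons passes through the second cell.
2 H₂O → O₂ + 4 H⁺ + 4 e⁻ — 4 mol e⁻ per mol O₂, so n(O₂) = 1.747/4 = 0.4368 mol.
V = nRT/P = (0.4368 × 8.314 × 275) / (106 × 10³) = 0.00942 m³ = 9.42 L.

9.42 L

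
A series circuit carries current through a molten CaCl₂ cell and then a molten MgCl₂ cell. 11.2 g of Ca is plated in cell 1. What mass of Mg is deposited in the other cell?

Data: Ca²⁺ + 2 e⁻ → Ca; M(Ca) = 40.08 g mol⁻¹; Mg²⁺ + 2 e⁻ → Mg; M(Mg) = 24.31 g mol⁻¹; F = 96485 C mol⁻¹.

n(Ca) = 11.2 / 40.08 = 0.2794 mol.
Since Ca²⁺ + 2 e⁻ → Ca, n(e⁻) passed = 2 × 0.2794 = 0.5589 mol.
Cells in series carry the same charge, so the same 0.5589 mol of electrons passes through cell 2.
Mg²⁺ + 2 e⁻ → Mg, so n(Mg) = 0.5589 / 2 = 0.2794 mol.
m(Mg) = 0.2794 × 24.31 = 6.79 g.

6.79 g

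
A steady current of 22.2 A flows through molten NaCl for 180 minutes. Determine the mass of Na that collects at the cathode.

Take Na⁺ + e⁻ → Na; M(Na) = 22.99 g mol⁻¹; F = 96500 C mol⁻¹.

57.1 g

Q = I·t = 22.20 A × 10800 s = 239800 C.
n(e⁻) = Q/F = 239800 / 96500 = 2.485 mol.
Na⁺ + e⁻ → Na, so n(Na) = n(e⁻)/1 = 2.485 mol.
m = n·M = 2.485 × 22.99 = 57.1 g.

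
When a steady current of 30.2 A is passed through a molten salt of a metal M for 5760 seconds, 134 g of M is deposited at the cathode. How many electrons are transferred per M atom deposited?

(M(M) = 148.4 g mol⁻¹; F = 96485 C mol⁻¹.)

Q = I·t = 30.20 A × 5760.0 s = 174000 C, so n(e⁻) = 174000/96485 = 1.803 mol.
n(M) deposited = 134 / 148.4 = 0.9030 mol.
Electrons per atom = n(e⁻)/n(M) = 1.803 / 0.9030 = 2.00 ≈ 2, so the ion is M²⁺.

2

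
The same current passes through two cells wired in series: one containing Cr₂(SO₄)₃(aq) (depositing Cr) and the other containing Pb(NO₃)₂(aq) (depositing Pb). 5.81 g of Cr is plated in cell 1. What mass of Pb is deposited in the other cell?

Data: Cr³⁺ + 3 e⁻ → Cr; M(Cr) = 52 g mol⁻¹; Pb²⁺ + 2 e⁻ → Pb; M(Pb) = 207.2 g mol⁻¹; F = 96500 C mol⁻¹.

n(Cr) = 5.81 / 52 = 0.1117 mol.
Since Cr³⁺ + 3 e⁻ → Cr, n(e⁻) passed = 3 × 0.1117 = 0.3352 mol.
Cells in series carry the same charge, so the same 0.3352 mol of electrons passes through cell 2.
Pb²⁺ + 2 e⁻ → Pb, so n(Pb) = 0.3352 / 2 = 0.1676 mol.
m(Pb) = 0.1676 × 207.2 = 34.7 g.

34.7 g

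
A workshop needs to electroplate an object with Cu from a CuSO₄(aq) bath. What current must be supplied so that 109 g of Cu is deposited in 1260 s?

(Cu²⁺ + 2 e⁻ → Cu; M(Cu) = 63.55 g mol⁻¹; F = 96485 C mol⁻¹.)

263 A

n(Cu) = 109 / 63.55 = 1.715 mol.
n(e⁻) = 2 × 1.715 = 3.430 mol.
Q = n(e⁻)·F = 3.430 × 96485 = 331000 C.
I = Q/t = 331000 / 1260.0 s = 263 A.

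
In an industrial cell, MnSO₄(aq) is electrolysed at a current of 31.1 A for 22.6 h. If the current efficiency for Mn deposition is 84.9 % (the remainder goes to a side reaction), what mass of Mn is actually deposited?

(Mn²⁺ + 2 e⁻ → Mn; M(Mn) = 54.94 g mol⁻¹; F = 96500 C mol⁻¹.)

612 g

Q = I·t = 31.10 × 81360 = 2530000 C.
n(e⁻) = 2530000/96500 = 26.22 mol; theoretically n(Mn) = 26.22/2 = 13.11 mol, m_theo = 720.3 g.
At 84.9 % efficiency, m_actual = 0.849 × 720.3 = 612 g.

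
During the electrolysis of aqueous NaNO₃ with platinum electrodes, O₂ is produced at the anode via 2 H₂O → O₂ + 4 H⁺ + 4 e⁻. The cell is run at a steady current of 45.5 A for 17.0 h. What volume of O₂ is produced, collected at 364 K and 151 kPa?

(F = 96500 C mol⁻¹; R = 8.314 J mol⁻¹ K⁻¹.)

Q = I·t = 45.50 A × 61200 s = 2785000 C.
n(e⁻) = Q/F = 2785000 / 96500 = 28.86 mol.
4 electrons are transferred per O₂ molecule, so n(O₂) = 28.86 / 4 = 7.214 mol.
V = nRT/P = (7.214 × 8.314 × 364) / (151 × 10³ Pa) = 0.145 m³ = 145 L.

145 L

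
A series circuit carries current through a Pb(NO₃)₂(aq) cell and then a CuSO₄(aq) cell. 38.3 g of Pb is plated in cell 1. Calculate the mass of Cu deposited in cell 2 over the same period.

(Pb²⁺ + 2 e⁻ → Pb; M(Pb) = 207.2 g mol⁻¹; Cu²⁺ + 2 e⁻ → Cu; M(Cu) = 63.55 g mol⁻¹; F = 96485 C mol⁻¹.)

n(Pb) = 38.3 / 207.2 = 0.1848 mol.
Since Pb²⁺ + 2 e⁻ → Pb, n(e⁻) passed = 2 × 0.1848 = 0.3697 mol.
Cells in series carry the same charge, so the same 0.3697 mol of electrons passes through cell 2.
Cu²⁺ + 2 e⁻ → Cu, so n(Cu) = 0.3697 / 2 = 0.1848 mol.
m(Cu) = 0.1848 × 63.55 = 11.7 g.

11.7 g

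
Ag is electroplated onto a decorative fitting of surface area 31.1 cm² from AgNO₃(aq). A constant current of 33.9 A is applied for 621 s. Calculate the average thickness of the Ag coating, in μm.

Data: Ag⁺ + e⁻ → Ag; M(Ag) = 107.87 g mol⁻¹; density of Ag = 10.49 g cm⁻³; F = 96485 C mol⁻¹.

721 μm

Q = I·t = 33.90 × 621.00 = 21050 C; n(e⁻) = 0.2182 mol.
n(Ag) = n(e⁻)/1 = 0.2182 mol, so m = 0.2182 × 107.87 = 23.54 g.
Volume = m/ρ = 23.54 / 10.49 = 2.244 cm³.
Thickness = V/A = 2.244 / 31.1 = 0.0721 cm = 721 μm.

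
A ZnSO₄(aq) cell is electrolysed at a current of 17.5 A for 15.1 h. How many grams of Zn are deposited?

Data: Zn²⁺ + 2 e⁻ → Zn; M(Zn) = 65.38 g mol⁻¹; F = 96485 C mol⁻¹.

Q = I·t = 17.50 A × 54360 s = 951300 C.
n(e⁻) = Q/F = 951300 / 96485 = 9.860 mol.
Zn²⁺ + 2 e⁻ → Zn, so n(Zn) = n(e⁻)/2 = 4.930 mol.
m = n·M = 4.930 × 65.38 = 322 g.

322 g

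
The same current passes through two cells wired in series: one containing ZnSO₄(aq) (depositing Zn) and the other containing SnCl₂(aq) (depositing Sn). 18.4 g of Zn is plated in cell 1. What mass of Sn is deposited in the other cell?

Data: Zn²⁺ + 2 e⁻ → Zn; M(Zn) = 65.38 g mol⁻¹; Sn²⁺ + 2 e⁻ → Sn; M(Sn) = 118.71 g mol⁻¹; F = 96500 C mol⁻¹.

33.4 g

n(Zn) = 18.4 / 65.38 = 0.2814 mol.
Since Zn²⁺ + 2 e⁻ → Zn, n(e⁻) passed = 2 × 0.2814 = 0.5629 mol.
Cells in series carry the same charge, so the same 0.5629 mol of electrons passes through cell 2.
Sn²⁺ + 2 e⁻ → Sn, so n(Sn) = 0.5629 / 2 = 0.2814 mol.
m(Sn) = 0.2814 × 118.71 = 33.4 g.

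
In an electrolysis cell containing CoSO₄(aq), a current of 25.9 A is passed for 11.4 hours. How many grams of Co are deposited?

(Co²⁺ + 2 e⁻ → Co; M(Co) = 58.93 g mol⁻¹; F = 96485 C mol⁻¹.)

325 g

Q = I·t = 25.90 A × 41040 s = 1063000 C.
n(e⁻) = Q/F = 1063000 / 96485 = 11.02 mol.
Co²⁺ + 2 e⁻ → Co, so n(Co) = n(e⁻)/2 = 5.508 mol.
m = n·M = 5.508 × 58.93 = 325 g.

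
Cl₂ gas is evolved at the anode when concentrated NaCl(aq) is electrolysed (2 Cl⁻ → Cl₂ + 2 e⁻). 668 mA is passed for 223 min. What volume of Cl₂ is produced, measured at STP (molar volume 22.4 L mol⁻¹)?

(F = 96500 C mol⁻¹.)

Q = I·t = 0.6680 A × 13380 s = 8938 C.
n(e⁻) = Q/F = 8938 / 96500 = 0.09262 mol.
2 electrons are transferred per Cl₂ molecule, so n(Cl₂) = 0.09262 / 2 = 0.04631 mol.
V = n × V_m = 0.04631 × 22.4 = 1.04 L.

1.04 L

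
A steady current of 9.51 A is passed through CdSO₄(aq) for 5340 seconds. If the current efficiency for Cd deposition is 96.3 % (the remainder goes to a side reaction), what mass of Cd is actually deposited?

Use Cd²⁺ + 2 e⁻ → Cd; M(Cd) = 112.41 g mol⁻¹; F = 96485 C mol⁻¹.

28.5 g

Q = I·t = 9.510 × 5340.0 = 50780 C.
n(e⁻) = 50780/96485 = 0.5263 mol; theoretically n(Cd) = 0.5263/2 = 0.2632 mol, m_theo = 29.58 g.
At 96.3 % efficiency, m_actual = 0.963 × 29.58 = 28.5 g.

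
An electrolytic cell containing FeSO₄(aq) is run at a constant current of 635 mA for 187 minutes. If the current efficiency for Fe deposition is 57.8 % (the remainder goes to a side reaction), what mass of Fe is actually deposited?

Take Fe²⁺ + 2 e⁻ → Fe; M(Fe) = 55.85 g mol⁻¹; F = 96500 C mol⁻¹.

1.19 g

Q = I·t = 0.6350 × 11220 = 7125 C.
n(e⁻) = 7125/96500 = 0.07383 mol; theoretically n(Fe) = 0.07383/2 = 0.03692 mol, m_theo = 2.062 g.
At 57.8 % efficiency, m_actual = 0.578 × 2.062 = 1.19 g.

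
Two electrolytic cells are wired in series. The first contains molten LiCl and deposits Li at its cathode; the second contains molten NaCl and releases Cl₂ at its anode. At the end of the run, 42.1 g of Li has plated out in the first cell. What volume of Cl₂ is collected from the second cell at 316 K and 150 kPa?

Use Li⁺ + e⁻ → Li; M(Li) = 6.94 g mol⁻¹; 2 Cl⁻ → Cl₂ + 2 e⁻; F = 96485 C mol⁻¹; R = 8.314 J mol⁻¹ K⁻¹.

53.1 L

n(Li) = 42.1 / 6.94 = 6.066 mol, so n(e⁻) = 1 × 6.066 = 6.066 mol.
The cells are in series, so the same 6.066 mol of electrons passes through the second cell.
2 Cl⁻ → Cl₂ + 2 e⁻ — 2 mol e⁻ per mol Cl₂, so n(Cl₂) = 6.066/2 = 3.033 mol.
V = nRT/P = (3.033 × 8.314 × 316) / (150 × 10³) = 0.0531 m³ = 53.1 L.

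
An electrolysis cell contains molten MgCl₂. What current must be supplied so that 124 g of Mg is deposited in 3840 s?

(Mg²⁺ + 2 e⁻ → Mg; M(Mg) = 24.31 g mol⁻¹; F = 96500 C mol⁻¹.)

n(Mg) = 124 / 24.31 = 5.101 mol.
n(e⁻) = 2 × 5.101 = 10.20 mol.
Q = n(e⁻)·F = 10.20 × 96500 = 984500 C.
I = Q/t = 984500 / 3840.0 s = 256 A.

256 A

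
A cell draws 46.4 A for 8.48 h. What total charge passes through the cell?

1.42 × 10⁶ C

Q = I·t = 46.40 A × 30528 s = 1.42 × 10⁶ C.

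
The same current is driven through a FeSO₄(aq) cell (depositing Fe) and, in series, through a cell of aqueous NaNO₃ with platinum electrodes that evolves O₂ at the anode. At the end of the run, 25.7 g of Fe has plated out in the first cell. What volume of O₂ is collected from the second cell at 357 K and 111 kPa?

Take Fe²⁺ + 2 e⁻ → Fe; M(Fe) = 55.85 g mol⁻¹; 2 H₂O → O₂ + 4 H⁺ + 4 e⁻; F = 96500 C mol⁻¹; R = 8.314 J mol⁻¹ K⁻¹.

n(Fe) = 25.7 / 55.85 = 0.4602 mol, so n(e⁻) = 2 × 0.4602 = 0.9203 mol.
The cells are in series, so the same 0.9203 mol of electrons passes through the second cell.
2 H₂O → O₂ + 4 H⁺ + 4 e⁻ — 4 mol e⁻ per mol O₂, so n(O₂) = 0.9203/4 = 0.2301 mol.
V = nRT/P = (0.2301 × 8.314 × 357) / (111 × 10³) = 0.00615 m³ = 6.15 L.

6.15 L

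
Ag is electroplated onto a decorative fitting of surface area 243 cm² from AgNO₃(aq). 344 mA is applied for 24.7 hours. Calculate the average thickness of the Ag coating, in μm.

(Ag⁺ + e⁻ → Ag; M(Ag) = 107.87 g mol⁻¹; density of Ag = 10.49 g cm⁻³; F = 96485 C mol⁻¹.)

Q = I·t = 0.3440 × 88920 = 30590 C; n(e⁻) = 0.3170 mol.
n(Ag) = n(e⁻)/1 = 0.3170 mol, so m = 0.3170 × 107.87 = 34.20 g.
Volume = m/ρ = 34.20 / 10.49 = 3.260 cm³.
Thickness = V/A = 3.260 / 243 = 0.0134 cm = 134 μm.

134 μm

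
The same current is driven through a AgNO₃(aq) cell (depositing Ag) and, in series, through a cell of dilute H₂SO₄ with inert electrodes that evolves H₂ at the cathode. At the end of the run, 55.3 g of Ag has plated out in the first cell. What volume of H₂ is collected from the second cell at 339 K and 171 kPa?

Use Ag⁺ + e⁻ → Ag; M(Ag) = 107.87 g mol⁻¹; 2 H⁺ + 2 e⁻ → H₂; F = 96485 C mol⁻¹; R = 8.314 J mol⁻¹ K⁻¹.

n(Ag) = 55.3 / 107.87 = 0.5127 mol, so n(e⁻) = 1 × 0.5127 = 0.5127 mol.
The cells are in series, so the same 0.5127 mol of electrons passes through the second cell.
2 H⁺ + 2 e⁻ → H₂ — 2 mol e⁻ per mol H₂, so n(H₂) = 0.5127/2 = 0.2563 mol.
V = nRT/P = (0.2563 × 8.314 × 339) / (171 × 10³) = 0.00422 m³ = 4.22 L.

4.22 L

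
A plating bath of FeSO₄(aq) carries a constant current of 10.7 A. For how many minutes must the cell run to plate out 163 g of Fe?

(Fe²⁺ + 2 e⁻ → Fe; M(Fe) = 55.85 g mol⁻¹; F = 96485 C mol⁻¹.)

877 min

n(Fe) = m/M = 163 / 55.85 = 2.919 mol.
Each Fe atom requires 2 electrons, so n(e⁻) = 2 × 2.919 = 5.837 mol.
Q = n(e⁻)·F = 5.837 × 96485 = 563200 C.
t = Q/I = 563200 / 10.70 A = 52630 s = 877 min.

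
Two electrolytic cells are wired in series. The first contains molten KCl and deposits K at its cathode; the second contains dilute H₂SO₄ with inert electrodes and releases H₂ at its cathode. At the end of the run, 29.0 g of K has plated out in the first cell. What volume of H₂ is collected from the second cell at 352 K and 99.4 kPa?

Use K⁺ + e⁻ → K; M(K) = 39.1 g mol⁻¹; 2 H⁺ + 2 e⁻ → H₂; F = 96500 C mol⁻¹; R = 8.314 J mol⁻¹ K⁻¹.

n(K) = 29.0 / 39.1 = 0.7417 mol, so n(e⁻) = 1 × 0.7417 = 0.7417 mol.
The cells are in series, so the same 0.7417 mol of electrons passes through the second cell.
2 H⁺ + 2 e⁻ → H₂ — 2 mol e⁻ per mol H₂, so n(H₂) = 0.7417/2 = 0.3708 mol.
V = nRT/P = (0.3708 × 8.314 × 352) / (99.4 × 10³) = 0.0109 m³ = 10.9 L.

10.9 L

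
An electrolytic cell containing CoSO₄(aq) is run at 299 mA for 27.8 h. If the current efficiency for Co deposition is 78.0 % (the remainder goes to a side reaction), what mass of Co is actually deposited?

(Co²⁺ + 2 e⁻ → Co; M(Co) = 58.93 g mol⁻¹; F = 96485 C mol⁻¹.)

Q = I·t = 0.2990 × 100080 = 29920 C.
n(e⁻) = 29920/96485 = 0.3101 mol; theoretically n(Co) = 0.3101/2 = 0.1551 mol, m_theo = 9.138 g.
At 78.0 % efficiency, m_actual = 0.780 × 9.138 = 7.13 g.

7.13 g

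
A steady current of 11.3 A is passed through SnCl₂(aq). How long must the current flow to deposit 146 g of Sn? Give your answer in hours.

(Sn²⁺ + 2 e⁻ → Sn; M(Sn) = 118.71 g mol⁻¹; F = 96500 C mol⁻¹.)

n(Sn) = m/M = 146 / 118.71 = 1.230 mol.
Each Sn atom requires 2 electrons, so n(e⁻) = 2 × 1.230 = 2.460 mol.
Q = n(e⁻)·F = 2.460 × 96500 = 237400 C.
t = Q/I = 237400 / 11.30 A = 21010 s = 5.84 h.

5.84 h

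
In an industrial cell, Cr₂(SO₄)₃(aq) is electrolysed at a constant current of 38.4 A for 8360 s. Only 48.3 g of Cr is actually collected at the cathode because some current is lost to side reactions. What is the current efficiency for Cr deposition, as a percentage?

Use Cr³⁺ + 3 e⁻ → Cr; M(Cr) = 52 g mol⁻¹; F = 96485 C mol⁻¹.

83.8 %

Q = I·t = 38.40 × 8360.0 = 321000 C; n(e⁻) = 321000/96485 = 3.327 mol.
Theoretical n(Cr) = n(e⁻)/3 = 1.109 mol, i.e. m_theo = 1.109 × 52 = 57.67 g.
Efficiency = m_actual / m_theo = 48.3 / 57.67 = 83.8 %.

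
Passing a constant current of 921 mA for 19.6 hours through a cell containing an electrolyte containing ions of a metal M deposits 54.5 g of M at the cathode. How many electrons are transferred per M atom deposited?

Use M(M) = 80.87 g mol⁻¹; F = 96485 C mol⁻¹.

Q = I·t = 0.9210 A × 70560 s = 64990 C, so n(e⁻) = 64990/96485 = 0.6735 mol.
n(M) deposited = 54.5 / 80.87 = 0.6739 mol.
Electrons per atom = n(e⁻)/n(M) = 0.6735 / 0.6739 = 0.999 ≈ 1, so the ion is M⁺.

1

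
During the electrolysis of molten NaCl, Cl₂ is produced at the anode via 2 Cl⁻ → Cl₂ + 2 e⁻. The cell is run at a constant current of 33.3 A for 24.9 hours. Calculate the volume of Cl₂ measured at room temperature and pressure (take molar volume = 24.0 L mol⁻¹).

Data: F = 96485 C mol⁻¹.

371 L

Q = I·t = 33.30 A × 89640 s = 2985000 C.
n(e⁻) = Q/F = 2985000 / 96485 = 30.94 mol.
2 electrons are transferred per Cl₂ molecule, so n(Cl₂) = 30.94 / 2 = 15.47 mol.
V = n × V_m = 15.47 × 24.0 = 371 L.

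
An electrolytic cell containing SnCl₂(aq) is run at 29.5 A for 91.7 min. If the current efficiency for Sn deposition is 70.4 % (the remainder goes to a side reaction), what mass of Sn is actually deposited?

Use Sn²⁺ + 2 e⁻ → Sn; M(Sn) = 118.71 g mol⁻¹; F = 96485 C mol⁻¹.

70.3 g

Q = I·t = 29.50 × 5502.0 = 162300 C.
n(e⁻) = 162300/96485 = 1.682 mol; theoretically n(Sn) = 1.682/2 = 0.8411 mol, m_theo = 99.85 g.
At 70.4 % efficiency, m_actual = 0.704 × 99.85 = 70.3 g.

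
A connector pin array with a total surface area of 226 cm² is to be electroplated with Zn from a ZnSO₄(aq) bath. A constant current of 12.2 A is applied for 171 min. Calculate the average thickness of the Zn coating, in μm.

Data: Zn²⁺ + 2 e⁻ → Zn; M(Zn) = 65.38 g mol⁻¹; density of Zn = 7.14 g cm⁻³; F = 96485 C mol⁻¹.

Q = I·t = 12.20 × 10260 = 125200 C; n(e⁻) = 1.297 mol.
n(Zn) = n(e⁻)/2 = 0.6487 mol, so m = 0.6487 × 65.38 = 42.41 g.
Volume = m/ρ = 42.41 / 7.14 = 5.940 cm³.
Thickness = V/A = 5.940 / 226 = 0.0263 cm = 263 μm.

263 μm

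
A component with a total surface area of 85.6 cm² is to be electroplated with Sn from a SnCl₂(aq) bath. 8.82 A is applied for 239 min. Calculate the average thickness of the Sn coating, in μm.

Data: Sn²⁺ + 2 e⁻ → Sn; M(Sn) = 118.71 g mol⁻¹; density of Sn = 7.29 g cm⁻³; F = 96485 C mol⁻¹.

Q = I·t = 8.820 × 14340 = 126500 C; n(e⁻) = 1.311 mol.
n(Sn) = n(e⁻)/2 = 0.6554 mol, so m = 0.6554 × 118.71 = 77.81 g.
Volume = m/ρ = 77.81 / 7.29 = 10.67 cm³.
Thickness = V/A = 10.67 / 85.6 = 0.125 cm = 1250 μm.

1250 μm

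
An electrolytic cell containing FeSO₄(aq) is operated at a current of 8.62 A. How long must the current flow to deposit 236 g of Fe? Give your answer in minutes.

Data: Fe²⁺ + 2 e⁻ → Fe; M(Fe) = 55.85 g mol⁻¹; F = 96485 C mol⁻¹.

1580 min

n(Fe) = m/M = 236 / 55.85 = 4.226 mol.
Each Fe atom requires 2 electrons, so n(e⁻) = 2 × 4.226 = 8.451 mol.
Q = n(e⁻)·F = 8.451 × 96485 = 815400 C.
t = Q/I = 815400 / 8.620 A = 94600 s = 1580 min.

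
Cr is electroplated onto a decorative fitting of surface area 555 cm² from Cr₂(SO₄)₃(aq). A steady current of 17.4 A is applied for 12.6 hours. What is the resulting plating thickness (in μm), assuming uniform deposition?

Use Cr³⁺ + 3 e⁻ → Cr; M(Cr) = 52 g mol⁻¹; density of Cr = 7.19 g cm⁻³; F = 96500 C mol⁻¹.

Q = I·t = 17.40 × 45360 = 789300 C; n(e⁻) = 8.179 mol.
n(Cr) = n(e⁻)/3 = 2.726 mol, so m = 2.726 × 52 = 141.8 g.
Volume = m/ρ = 141.8 / 7.19 = 19.72 cm³.
Thickness = V/A = 19.72 / 555 = 0.0355 cm = 355 μm.

355 μm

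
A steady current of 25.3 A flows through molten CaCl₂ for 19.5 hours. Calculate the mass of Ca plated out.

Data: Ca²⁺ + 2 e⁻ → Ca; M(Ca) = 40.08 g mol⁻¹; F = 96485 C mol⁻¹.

Q = I·t = 25.30 A × 70200 s = 1776000 C.
n(e⁻) = Q/F = 1776000 / 96485 = 18.41 mol.
Ca²⁺ + 2 e⁻ → Ca, so n(Ca) = n(e⁻)/2 = 9.204 mol.
m = n·M = 9.204 × 40.08 = 369 g.

369 g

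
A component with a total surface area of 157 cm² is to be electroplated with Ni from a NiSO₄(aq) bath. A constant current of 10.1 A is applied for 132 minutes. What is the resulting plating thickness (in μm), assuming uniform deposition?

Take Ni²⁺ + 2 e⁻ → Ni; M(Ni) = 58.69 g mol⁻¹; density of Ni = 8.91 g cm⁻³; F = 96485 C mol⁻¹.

Q = I·t = 10.10 × 7920.0 = 79990 C; n(e⁻) = 0.8291 mol.
n(Ni) = n(e⁻)/2 = 0.4145 mol, so m = 0.4145 × 58.69 = 24.33 g.
Volume = m/ρ = 24.33 / 8.91 = 2.731 cm³.
Thickness = V/A = 2.731 / 157 = 0.0174 cm = 174 μm.

174 μm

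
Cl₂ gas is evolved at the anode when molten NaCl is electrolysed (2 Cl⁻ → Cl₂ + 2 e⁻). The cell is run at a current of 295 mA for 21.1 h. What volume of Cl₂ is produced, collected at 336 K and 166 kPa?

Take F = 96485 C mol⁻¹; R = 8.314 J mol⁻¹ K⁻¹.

Q = I·t = 0.2950 A × 75960 s = 22410 C.
n(e⁻) = Q/F = 22410 / 96485 = 0.2322 mol.
2 electrons are transferred per Cl₂ molecule, so n(Cl₂) = 0.2322 / 2 = 0.1161 mol.
V = nRT/P = (0.1161 × 8.314 × 336) / (166 × 10³ Pa) = 0.00195 m³ = 1.95 L.

1.95 L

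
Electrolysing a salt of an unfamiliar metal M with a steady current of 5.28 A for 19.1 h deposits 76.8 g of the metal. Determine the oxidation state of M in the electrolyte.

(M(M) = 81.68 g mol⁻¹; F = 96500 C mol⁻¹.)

Q = I·t = 5.280 A × 68760 s = 363100 C, so n(e⁻) = 363100/96500 = 3.762 mol.
n(M) deposited = 76.8 / 81.68 = 0.9403 mol.
Electrons per atom = n(e⁻)/n(M) = 3.762 / 0.9403 = 4.00 ≈ 4, so the ion is M⁴⁺.

+4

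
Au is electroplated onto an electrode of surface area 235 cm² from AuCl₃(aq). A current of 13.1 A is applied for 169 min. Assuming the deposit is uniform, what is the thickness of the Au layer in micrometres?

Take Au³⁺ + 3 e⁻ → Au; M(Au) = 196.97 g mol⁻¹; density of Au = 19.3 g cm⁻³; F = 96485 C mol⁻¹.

Q = I·t = 13.10 × 10140 = 132800 C; n(e⁻) = 1.377 mol.
n(Au) = n(e⁻)/3 = 0.4589 mol, so m = 0.4589 × 196.97 = 90.39 g.
Volume = m/ρ = 90.39 / 19.3 = 4.684 cm³.
Thickness = V/A = 4.684 / 235 = 0.0199 cm = 199 μm.

199 μm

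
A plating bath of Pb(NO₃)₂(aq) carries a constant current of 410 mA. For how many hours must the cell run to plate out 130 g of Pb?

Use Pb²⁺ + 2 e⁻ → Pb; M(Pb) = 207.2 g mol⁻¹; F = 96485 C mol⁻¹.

n(Pb) = m/M = 130 / 207.2 = 0.6274 mol.
Each Pb atom requires 2 electrons, so n(e⁻) = 2 × 0.6274 = 1.255 mol.
Q = n(e⁻)·F = 1.255 × 96485 = 121100 C.
t = Q/I = 121100 / 0.4100 A = 295300 s = 82.0 h.

82.0 h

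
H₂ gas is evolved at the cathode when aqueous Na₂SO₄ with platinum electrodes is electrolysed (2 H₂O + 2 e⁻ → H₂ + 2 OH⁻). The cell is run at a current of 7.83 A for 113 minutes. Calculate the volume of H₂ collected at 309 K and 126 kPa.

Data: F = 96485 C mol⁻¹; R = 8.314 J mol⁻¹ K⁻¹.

Q = I·t = 7.830 A × 6780.0 s = 53090 C.
n(e⁻) = Q/F = 53090 / 96485 = 0.5502 mol.
2 electrons are transferred per H₂ molecule, so n(H₂) = 0.5502 / 2 = 0.2751 mol.
V = nRT/P = (0.2751 × 8.314 × 309) / (126 × 10³ Pa) = 0.00561 m³ = 5.61 L.

5.61 L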